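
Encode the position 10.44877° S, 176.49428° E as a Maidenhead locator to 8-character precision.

RH89fn92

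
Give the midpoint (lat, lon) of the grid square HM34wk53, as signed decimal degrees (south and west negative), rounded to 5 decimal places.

Field H=7, M=12: +7·20° lon, +12·10° lat → SW at lon -40°, lat 30°.
Square 3, 4: +3·2° lon, +4·1° lat → SW at lon -34°, lat 34°.
Subsquare w=22, k=10: +22·0.0833333° lon, +10·0.0416667° lat → SW at lon -32.1667°, lat 34.4167°.
Extended square 5, 3: +5·0.00833333° lon, +3·0.00416667° lat → SW at lon -32.125°, lat 34.4292°.
Cell spans 0.00833333° lon × 0.00416667° lat. Centre is SW corner plus half of each.
latitude 34.43125, longitude -32.12083.

34.43125, -32.12083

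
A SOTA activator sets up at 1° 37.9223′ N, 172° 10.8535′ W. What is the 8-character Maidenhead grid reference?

Shift to the Maidenhead origin (180°W, 90°S): lon 7.81911, lat 91.63204.
Field (20°×10°, letters A–R): lon ⌊7.81911/20⌋ = 0 → A; lat ⌊91.63204/10⌋ = 9 → J.
Square (2°×1°, digits 0–9): lon ⌊7.81911/2⌋ = 3; lat ⌊1.63204/1⌋ = 1.
Subsquare (5′×2.5′, letters a–x): lon ⌊1.81911/0.0833333⌋ = 21 → v; lat ⌊0.63204/0.0416667⌋ = 15 → p.
Extended square (30″×15″, digits 0–9): lon ⌊0.06911/0.00833333⌋ = 8; lat ⌊0.00704/0.00416667⌋ = 1.

AJ31vp81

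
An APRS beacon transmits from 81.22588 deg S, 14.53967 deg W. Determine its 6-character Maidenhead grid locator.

Offset from 180°W / 90°S: lon 165.4603°, lat 8.7741°.
Field (20°×10°, letters A–R): lon ⌊165.4603/20⌋ = 8 → I; lat ⌊8.7741/10⌋ = 0 → A.
Square (2°×1°, digits 0–9): lon ⌊5.4603/2⌋ = 2; lat ⌊8.7741/1⌋ = 8.
Subsquare (5′×2.5′, letters a–x): lon ⌊1.4603/0.0833333⌋ = 17 → r; lat ⌊0.7741/0.0416667⌋ = 18 → s.

IA28rs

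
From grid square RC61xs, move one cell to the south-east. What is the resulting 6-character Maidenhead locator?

RC71ar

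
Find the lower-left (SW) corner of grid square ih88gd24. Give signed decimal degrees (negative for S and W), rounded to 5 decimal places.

-11.85833, -3.48333

Field I=8, H=7: +8·20° lon, +7·10° lat → SW at lon -20°, lat -20°.
Square 8, 8: +8·2° lon, +8·1° lat → SW at lon -4°, lat -12°.
Subsquare g=6, d=3: +6·0.0833333° lon, +3·0.0416667° lat → SW at lon -3.5°, lat -11.875°.
Extended square 2, 4: +2·0.00833333° lon, +4·0.00416667° lat → SW at lon -3.48333°, lat -11.8583°.
latitude -11.85833, longitude -3.48333.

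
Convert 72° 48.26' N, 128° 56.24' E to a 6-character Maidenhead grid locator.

PQ42lt

Add 180° to longitude and 90° to latitude: 308.9373, 162.8043.
Field: 308.9373/20 → 15 → P, 162.8043/10 → 16 → Q; chars PQ.
Square: 8.9373/2 → 4, 2.8043/1 → 2; chars 42.
Subsquare: 0.9373/0.0833333 → 11 → l, 0.8043/0.0416667 → 19 → t; chars lt.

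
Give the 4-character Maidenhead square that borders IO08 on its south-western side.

Longitude square 0; −1 → -1, wraps to 9, carry into field.
Longitude field I = 8; −1 → 7 = H.
Latitude square 8; −1 → 7.

HO97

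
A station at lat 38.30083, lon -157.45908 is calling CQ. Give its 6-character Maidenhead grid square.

BM18gh

Offset from 180°W / 90°S: lon 22.5409°, lat 128.3008°.
Field: 22.5409/20 → 1 → B, 128.3008/10 → 12 → M; chars BM.
Square: 2.5409/2 → 1, 8.3008/1 → 8; chars 18.
Subsquare: 0.5409/0.0833333 → 6 → g, 0.3008/0.0416667 → 7 → h; chars gh.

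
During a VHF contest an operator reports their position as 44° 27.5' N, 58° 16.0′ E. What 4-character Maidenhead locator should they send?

Offset from 180°W / 90°S: lon 238.27°, lat 134.46°.
Field (20°×10°, letters A–R): 238.27/20 → 11 → L, 134.46/10 → 13 → N; chars LN.
Square (2°×1°, digits 0–9): 18.27/2 → 9, 4.46/1 → 4; chars 94.

LN94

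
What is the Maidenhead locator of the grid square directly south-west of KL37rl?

Longitude subsquare r = 17; −1 → 16 = q.
Latitude subsquare l = 11; −1 → 10 = k.

KL37qk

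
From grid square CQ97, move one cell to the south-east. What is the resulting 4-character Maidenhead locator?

DQ06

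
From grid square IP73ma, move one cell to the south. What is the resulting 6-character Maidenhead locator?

IP72mx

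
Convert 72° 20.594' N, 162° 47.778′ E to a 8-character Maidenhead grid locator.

RQ12ji52

Offset from 180°W / 90°S: lon 342.79630°, lat 162.34323°.
Field: lon ⌊342.79630/20⌋ = 17 → R; lat ⌊162.34323/10⌋ = 16 → Q.
Square: lon ⌊2.79630/2⌋ = 1; lat ⌊2.34323/1⌋ = 2.
Subsquare: lon ⌊0.79630/0.0833333⌋ = 9 → j; lat ⌊0.34323/0.0416667⌋ = 8 → i.
Extended square: lon ⌊0.04630/0.00833333⌋ = 5; lat ⌊0.00990/0.00416667⌋ = 2.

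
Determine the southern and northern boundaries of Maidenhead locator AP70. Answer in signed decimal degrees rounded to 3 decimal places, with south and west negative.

60.000, 61.000

Field A=0, P=15: +0·20° lon, +15·10° lat → SW at lon -180°, lat 60°.
Square 7, 0: +7·2° lon, +0·1° lat → SW at lon -166°, lat 60°.
Cell spans 2° lon × 1° lat.
south 60.000, north 61.000.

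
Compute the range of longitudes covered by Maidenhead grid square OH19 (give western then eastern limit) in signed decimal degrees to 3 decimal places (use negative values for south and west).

102.000, 104.000

Field O=14, H=7: +14·20° lon, +7·10° lat → SW at lon 100°, lat -20°.
Square 1, 9: +1·2° lon, +9·1° lat → SW at lon 102°, lat -11°.
Cell spans 2° lon × 1° lat.
west 102.000, east 104.000.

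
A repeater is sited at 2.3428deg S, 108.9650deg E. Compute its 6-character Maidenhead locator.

Shift to the Maidenhead origin (180°W, 90°S): lon 288.9650, lat 87.6572.
Field (20°×10°, letters A–R): 288.9650/20 → 14 → O, 87.6572/10 → 8 → I; chars OI.
Square (2°×1°, digits 0–9): 8.9650/2 → 4, 7.6572/1 → 7; chars 47.
Subsquare (5′×2.5′, letters a–x): 0.9650/0.0833333 → 11 → l, 0.6572/0.0416667 → 15 → p; chars lp.

OI47lp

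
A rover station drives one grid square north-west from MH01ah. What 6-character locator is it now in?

Longitude subsquare a = 0; −1 → -1, wraps to 23 = x, carry into square.
Longitude square 0; −1 → -1, wraps to 9, carry into field.
Longitude field M = 12; −1 → 11 = L.
Latitude subsquare h = 7; +1 → 8 = i.

LH91xi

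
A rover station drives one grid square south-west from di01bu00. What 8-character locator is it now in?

DI01at99

Longitude extended square 0; −1 → -1, wraps to 9, carry into subsquare.
Longitude subsquare b = 1; −1 → 0 = a.
Latitude extended square 0; −1 → -1, wraps to 9, carry into subsquare.
Latitude subsquare u = 20; −1 → 19 = t.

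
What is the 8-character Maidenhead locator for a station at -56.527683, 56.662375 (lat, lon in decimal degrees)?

Offset from 180°W / 90°S: lon 236.66237°, lat 33.47232°.
Field (20°×10°, letters A–R): 236.66237/20 → 11 → L, 33.47232/10 → 3 → D; chars LD.
Square (2°×1°, digits 0–9): 16.66237/2 → 8, 3.47232/1 → 3; chars 83.
Subsquare (5′×2.5′, letters a–x): 0.66237/0.0833333 → 7 → h, 0.47232/0.0416667 → 11 → l; chars hl.
Extended square (30″×15″, digits 0–9): 0.07904/0.00833333 → 9, 0.01398/0.00416667 → 3; chars 93.

LD83hl93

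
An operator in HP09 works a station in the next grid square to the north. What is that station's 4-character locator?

HQ00

Latitude square 9; +1 → 10, wraps to 0, carry into field.
Latitude field P = 15; +1 → 16 = Q.
The longitude characters are unchanged.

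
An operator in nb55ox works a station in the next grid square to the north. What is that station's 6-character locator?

Latitude subsquare x = 23; +1 → 24, wraps to 0 = a, carry into square.
Latitude square 5; +1 → 6.
The longitude characters are unchanged.

NB56oa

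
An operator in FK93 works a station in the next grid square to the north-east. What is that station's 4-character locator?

GK04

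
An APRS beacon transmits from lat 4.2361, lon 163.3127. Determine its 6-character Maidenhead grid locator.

Offset from 180°W / 90°S: lon 343.3127°, lat 94.2361°.
Field: lon ⌊343.3127/20⌋ = 17 → R; lat ⌊94.2361/10⌋ = 9 → J.
Square: lon ⌊3.3127/2⌋ = 1; lat ⌊4.2361/1⌋ = 4.
Subsquare: lon ⌊1.3127/0.0833333⌋ = 15 → p; lat ⌊0.2361/0.0416667⌋ = 5 → f.

RJ14pf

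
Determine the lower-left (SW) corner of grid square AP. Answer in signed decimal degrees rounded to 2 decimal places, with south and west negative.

60.00, -180.00

Field A=0, P=15: +0·20° lon, +15·10° lat → SW at lon -180°, lat 60°.
latitude 60.00, longitude -180.00.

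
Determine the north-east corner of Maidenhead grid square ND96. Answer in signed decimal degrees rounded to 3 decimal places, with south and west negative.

-53.000, 100.000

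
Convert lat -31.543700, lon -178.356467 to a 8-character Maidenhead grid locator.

AF08tk79

Add 180° to longitude and 90° to latitude: 1.64353, 58.45630.
Field (20°×10°, letters A–R): 1.64353/20 → 0 → A, 58.45630/10 → 5 → F; chars AF.
Square (2°×1°, digits 0–9): 1.64353/2 → 0, 8.45630/1 → 8; chars 08.
Subsquare (5′×2.5′, letters a–x): 1.64353/0.0833333 → 19 → t, 0.45630/0.0416667 → 10 → k; chars tk.
Extended square (30″×15″, digits 0–9): 0.06020/0.00833333 → 7, 0.03963/0.00416667 → 9; chars 79.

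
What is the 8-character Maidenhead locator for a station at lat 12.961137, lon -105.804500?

Add 180° to longitude and 90° to latitude: 74.19550, 102.96114.
Field: lon ⌊74.19550/20⌋ = 3 → D; lat ⌊102.96114/10⌋ = 10 → K.
Square: lon ⌊14.19550/2⌋ = 7; lat ⌊2.96114/1⌋ = 2.
Subsquare: lon ⌊0.19550/0.0833333⌋ = 2 → c; lat ⌊0.96114/0.0416667⌋ = 23 → x.
Extended square: lon ⌊0.02883/0.00833333⌋ = 3; lat ⌊0.00280/0.00416667⌋ = 0.

DK72cx30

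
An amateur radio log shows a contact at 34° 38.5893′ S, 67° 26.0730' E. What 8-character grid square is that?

Offset from 180°W / 90°S: lon 247.43455°, lat 55.35684°.
Field (20°×10°, letters A–R): lon ⌊247.43455/20⌋ = 12 → M; lat ⌊55.35684/10⌋ = 5 → F.
Square (2°×1°, digits 0–9): lon ⌊7.43455/2⌋ = 3; lat ⌊5.35684/1⌋ = 5.
Subsquare (5′×2.5′, letters a–x): lon ⌊1.43455/0.0833333⌋ = 17 → r; lat ⌊0.35684/0.0416667⌋ = 8 → i.
Extended square (30″×15″, digits 0–9): lon ⌊0.01788/0.00833333⌋ = 2; lat ⌊0.02351/0.00416667⌋ = 5.

MF35ri25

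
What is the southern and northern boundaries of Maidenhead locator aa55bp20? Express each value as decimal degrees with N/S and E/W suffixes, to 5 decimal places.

Field A=0, A=0: +0·20° lon, +0·10° lat → SW at lon -180°, lat -90°.
Square 5, 5: +5·2° lon, +5·1° lat → SW at lon -170°, lat -85°.
Subsquare b=1, p=15: +1·0.0833333° lon, +15·0.0416667° lat → SW at lon -169.917°, lat -84.375°.
Extended square 2, 0: +2·0.00833333° lon, +0·0.00416667° lat → SW at lon -169.9°, lat -84.375°.
Cell spans 0.00833333° lon × 0.00416667° lat.
south 84.37500° S, north 84.37083° S.

84.37500° S, 84.37083° S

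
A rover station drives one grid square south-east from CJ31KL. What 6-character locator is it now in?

CJ31lk

Longitude subsquare k = 10; +1 → 11 = l.
Latitude subsquare l = 11; −1 → 10 = k.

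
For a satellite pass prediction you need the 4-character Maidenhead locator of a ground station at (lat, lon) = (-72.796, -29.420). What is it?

HB57

Shift to the Maidenhead origin (180°W, 90°S): lon 150.58, lat 17.20.
Field: lon ⌊150.58/20⌋ = 7 → H; lat ⌊17.20/10⌋ = 1 → B.
Square: lon ⌊10.58/2⌋ = 5; lat ⌊7.20/1⌋ = 7.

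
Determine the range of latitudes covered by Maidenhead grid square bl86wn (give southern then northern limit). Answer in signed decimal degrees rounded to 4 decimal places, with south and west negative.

26.5417, 26.5833

Field B=1, L=11: +1·20° lon, +11·10° lat → SW at lon -160°, lat 20°.
Square 8, 6: +8·2° lon, +6·1° lat → SW at lon -144°, lat 26°.
Subsquare w=22, n=13: +22·0.0833333° lon, +13·0.0416667° lat → SW at lon -142.167°, lat 26.5417°.
Cell spans 0.0833333° lon × 0.0416667° lat.
south 26.5417, north 26.5833.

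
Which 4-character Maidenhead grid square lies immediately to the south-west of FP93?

Longitude square 9; −1 → 8.
Latitude square 3; −1 → 2.

FP82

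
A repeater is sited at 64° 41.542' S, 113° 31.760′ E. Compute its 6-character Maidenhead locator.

Offset from 180°W / 90°S: lon 293.5293°, lat 25.3076°.
Field: lon ⌊293.5293/20⌋ = 14 → O; lat ⌊25.3076/10⌋ = 2 → C.
Square: lon ⌊13.5293/2⌋ = 6; lat ⌊5.3076/1⌋ = 5.
Subsquare: lon ⌊1.5293/0.0833333⌋ = 18 → s; lat ⌊0.3076/0.0416667⌋ = 7 → h.

OC65sh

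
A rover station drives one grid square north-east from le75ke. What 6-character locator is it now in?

LE75lf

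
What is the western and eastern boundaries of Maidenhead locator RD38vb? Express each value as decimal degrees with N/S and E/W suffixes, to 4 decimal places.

167.7500° E, 167.8333° E

Field R=17, D=3: +17·20° lon, +3·10° lat → SW at lon 160°, lat -60°.
Square 3, 8: +3·2° lon, +8·1° lat → SW at lon 166°, lat -52°.
Subsquare v=21, b=1: +21·0.0833333° lon, +1·0.0416667° lat → SW at lon 167.75°, lat -51.9583°.
Cell spans 0.0833333° lon × 0.0416667° lat.
west 167.7500° E, east 167.8333° E.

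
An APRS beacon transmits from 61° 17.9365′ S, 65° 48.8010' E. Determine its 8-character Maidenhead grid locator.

MC28vq78

Shift to the Maidenhead origin (180°W, 90°S): lon 245.81335, lat 28.70106.
Field: 245.81335/20 → 12 → M, 28.70106/10 → 2 → C; chars MC.
Square: 5.81335/2 → 2, 8.70106/1 → 8; chars 28.
Subsquare: 1.81335/0.0833333 → 21 → v, 0.70106/0.0416667 → 16 → q; chars vq.
Extended square: 0.06335/0.00833333 → 7, 0.03439/0.00416667 → 8; chars 78.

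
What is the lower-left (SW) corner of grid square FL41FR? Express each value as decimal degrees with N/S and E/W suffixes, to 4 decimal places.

21.7083° N, 71.5833° W

Field F=5, L=11: +5·20° lon, +11·10° lat → SW at lon -80°, lat 20°.
Square 4, 1: +4·2° lon, +1·1° lat → SW at lon -72°, lat 21°.
Subsquare f=5, r=17: +5·0.0833333° lon, +17·0.0416667° lat → SW at lon -71.5833°, lat 21.7083°.
latitude 21.7083° N, longitude 71.5833° W.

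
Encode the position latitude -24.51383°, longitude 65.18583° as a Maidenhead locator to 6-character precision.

Offset from 180°W / 90°S: lon 245.1858°, lat 65.4862°.
Field (20°×10°, letters A–R): lon ⌊245.1858/20⌋ = 12 → M; lat ⌊65.4862/10⌋ = 6 → G.
Square (2°×1°, digits 0–9): lon ⌊5.1858/2⌋ = 2; lat ⌊5.4862/1⌋ = 5.
Subsquare (5′×2.5′, letters a–x): lon ⌊1.1858/0.0833333⌋ = 14 → o; lat ⌊0.4862/0.0416667⌋ = 11 → l.

MG25ol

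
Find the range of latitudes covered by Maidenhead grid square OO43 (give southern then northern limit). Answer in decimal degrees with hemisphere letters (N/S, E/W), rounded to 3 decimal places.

Field O=14, O=14: +14·20° lon, +14·10° lat → SW at lon 100°, lat 50°.
Square 4, 3: +4·2° lon, +3·1° lat → SW at lon 108°, lat 53°.
Cell spans 2° lon × 1° lat.
south 53.000° N, north 54.000° N.

53.000° N, 54.000° N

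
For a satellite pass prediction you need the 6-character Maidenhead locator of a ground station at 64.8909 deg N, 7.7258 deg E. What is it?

JP34uv

Shift to the Maidenhead origin (180°W, 90°S): lon 187.7258, lat 154.8909.
Field: 187.7258/20 → 9 → J, 154.8909/10 → 15 → P; chars JP.
Square: 7.7258/2 → 3, 4.8909/1 → 4; chars 34.
Subsquare: 1.7258/0.0833333 → 20 → u, 0.8909/0.0416667 → 21 → v; chars uv.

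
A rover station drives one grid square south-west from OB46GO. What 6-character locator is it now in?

OB46fn

Longitude subsquare g = 6; −1 → 5 = f.
Latitude subsquare o = 14; −1 → 13 = n.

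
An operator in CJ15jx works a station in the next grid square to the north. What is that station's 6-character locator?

CJ16ja

Latitude subsquare x = 23; +1 → 24, wraps to 0 = a, carry into square.
Latitude square 5; +1 → 6.
The longitude characters are unchanged.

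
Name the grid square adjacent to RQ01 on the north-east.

RQ12

Longitude square 0; +1 → 1.
Latitude square 1; +1 → 2.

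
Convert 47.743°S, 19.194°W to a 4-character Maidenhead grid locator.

IE02

Offset from 180°W / 90°S: lon 160.81°, lat 42.26°.
Field: 160.81/20 → 8 → I, 42.26/10 → 4 → E; chars IE.
Square: 0.81/2 → 0, 2.26/1 → 2; chars 02.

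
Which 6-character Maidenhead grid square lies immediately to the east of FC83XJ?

FC93aj

Longitude subsquare x = 23; +1 → 24, wraps to 0 = a, carry into square.
Longitude square 8; +1 → 9.
The latitude characters are unchanged.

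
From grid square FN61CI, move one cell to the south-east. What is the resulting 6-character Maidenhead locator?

Longitude subsquare c = 2; +1 → 3 = d.
Latitude subsquare i = 8; −1 → 7 = h.

FN61dh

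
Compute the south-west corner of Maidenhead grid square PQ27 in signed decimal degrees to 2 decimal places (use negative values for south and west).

Field P=15, Q=16: +15·20° lon, +16·10° lat → SW at lon 120°, lat 70°.
Square 2, 7: +2·2° lon, +7·1° lat → SW at lon 124°, lat 77°.
latitude 77.00, longitude 124.00.

77.00, 124.00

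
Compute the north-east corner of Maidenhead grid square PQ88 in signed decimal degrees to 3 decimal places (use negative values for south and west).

79.000, 138.000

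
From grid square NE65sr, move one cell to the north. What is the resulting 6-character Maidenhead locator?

Latitude subsquare r = 17; +1 → 18 = s.
The longitude characters are unchanged.

NE65ss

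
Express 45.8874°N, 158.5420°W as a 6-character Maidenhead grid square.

BN05rv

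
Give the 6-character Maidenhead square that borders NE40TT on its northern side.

Latitude subsquare t = 19; +1 → 20 = u.
The longitude characters are unchanged.

NE40tu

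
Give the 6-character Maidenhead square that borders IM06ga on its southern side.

IM05gx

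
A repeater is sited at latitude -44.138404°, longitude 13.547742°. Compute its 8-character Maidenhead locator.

Add 180° to longitude and 90° to latitude: 193.54774, 45.86160.
Field (20°×10°, letters A–R): 193.54774/20 → 9 → J, 45.86160/10 → 4 → E; chars JE.
Square (2°×1°, digits 0–9): 13.54774/2 → 6, 5.86160/1 → 5; chars 65.
Subsquare (5′×2.5′, letters a–x): 1.54774/0.0833333 → 18 → s, 0.86160/0.0416667 → 20 → u; chars su.
Extended square (30″×15″, digits 0–9): 0.04774/0.00833333 → 5, 0.02826/0.00416667 → 6; chars 56.

JE65su56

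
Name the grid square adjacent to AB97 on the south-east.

BB06

Longitude square 9; +1 → 10, wraps to 0, carry into field.
Longitude field A = 0; +1 → 1 = B.
Latitude square 7; −1 → 6.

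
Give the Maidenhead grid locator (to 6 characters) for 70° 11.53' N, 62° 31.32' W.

Offset from 180°W / 90°S: lon 117.4780°, lat 160.1922°.
Field (20°×10°, letters A–R): lon ⌊117.4780/20⌋ = 5 → F; lat ⌊160.1922/10⌋ = 16 → Q.
Square (2°×1°, digits 0–9): lon ⌊17.4780/2⌋ = 8; lat ⌊0.1922/1⌋ = 0.
Subsquare (5′×2.5′, letters a–x): lon ⌊1.4780/0.0833333⌋ = 17 → r; lat ⌊0.1922/0.0416667⌋ = 4 → e.

FQ80re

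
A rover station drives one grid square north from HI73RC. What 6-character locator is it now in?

HI73rd

Latitude subsquare c = 2; +1 → 3 = d.
The longitude characters are unchanged.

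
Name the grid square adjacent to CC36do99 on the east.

CC36eo09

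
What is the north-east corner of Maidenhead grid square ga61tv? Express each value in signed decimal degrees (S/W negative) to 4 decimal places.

Field G=6, A=0: +6·20° lon, +0·10° lat → SW at lon -60°, lat -90°.
Square 6, 1: +6·2° lon, +1·1° lat → SW at lon -48°, lat -89°.
Subsquare t=19, v=21: +19·0.0833333° lon, +21·0.0416667° lat → SW at lon -46.4167°, lat -88.125°.
Cell spans 0.0833333° lon × 0.0416667° lat. NE corner is SW corner plus one full cell.
latitude -88.0833, longitude -46.3333.

-88.0833, -46.3333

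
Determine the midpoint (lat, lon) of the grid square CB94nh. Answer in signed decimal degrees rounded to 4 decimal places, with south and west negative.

Field C=2, B=1: +2·20° lon, +1·10° lat → SW at lon -140°, lat -80°.
Square 9, 4: +9·2° lon, +4·1° lat → SW at lon -122°, lat -76°.
Subsquare n=13, h=7: +13·0.0833333° lon, +7·0.0416667° lat → SW at lon -120.917°, lat -75.7083°.
Cell spans 0.0833333° lon × 0.0416667° lat. Centre is SW corner plus half of each.
latitude -75.6875, longitude -120.8750.

-75.6875, -120.8750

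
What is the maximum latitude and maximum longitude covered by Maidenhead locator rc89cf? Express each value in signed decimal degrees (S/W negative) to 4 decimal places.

-60.7500, 176.2500

Field R=17, C=2: +17·20° lon, +2·10° lat → SW at lon 160°, lat -70°.
Square 8, 9: +8·2° lon, +9·1° lat → SW at lon 176°, lat -61°.
Subsquare c=2, f=5: +2·0.0833333° lon, +5·0.0416667° lat → SW at lon 176.167°, lat -60.7917°.
Cell spans 0.0833333° lon × 0.0416667° lat. NE corner is SW corner plus one full cell.
latitude -60.7500, longitude 176.2500.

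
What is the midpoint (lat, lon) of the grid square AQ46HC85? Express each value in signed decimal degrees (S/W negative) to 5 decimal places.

Field A=0, Q=16: +0·20° lon, +16·10° lat → SW at lon -180°, lat 70°.
Square 4, 6: +4·2° lon, +6·1° lat → SW at lon -172°, lat 76°.
Subsquare h=7, c=2: +7·0.0833333° lon, +2·0.0416667° lat → SW at lon -171.417°, lat 76.0833°.
Extended square 8, 5: +8·0.00833333° lon, +5·0.00416667° lat → SW at lon -171.35°, lat 76.1042°.
Cell spans 0.00833333° lon × 0.00416667° lat. Centre is SW corner plus half of each.
latitude 76.10625, longitude -171.34583.

76.10625, -171.34583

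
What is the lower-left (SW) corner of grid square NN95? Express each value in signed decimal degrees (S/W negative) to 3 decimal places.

Field N=13, N=13: +13·20° lon, +13·10° lat → SW at lon 80°, lat 40°.
Square 9, 5: +9·2° lon, +5·1° lat → SW at lon 98°, lat 45°.
latitude 45.000, longitude 98.000.

45.000, 98.000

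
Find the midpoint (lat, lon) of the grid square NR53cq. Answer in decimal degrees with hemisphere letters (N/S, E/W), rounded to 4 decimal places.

Field N=13, R=17: +13·20° lon, +17·10° lat → SW at lon 80°, lat 80°.
Square 5, 3: +5·2° lon, +3·1° lat → SW at lon 90°, lat 83°.
Subsquare c=2, q=16: +2·0.0833333° lon, +16·0.0416667° lat → SW at lon 90.1667°, lat 83.6667°.
Cell spans 0.0833333° lon × 0.0416667° lat. Centre is SW corner plus half of each.
latitude 83.6875° N, longitude 90.2083° E.

83.6875° N, 90.2083° E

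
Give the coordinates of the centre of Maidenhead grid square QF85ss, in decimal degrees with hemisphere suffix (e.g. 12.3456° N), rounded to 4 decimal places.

34.2292° S, 157.5417° E

Field Q=16, F=5: +16·20° lon, +5·10° lat → SW at lon 140°, lat -40°.
Square 8, 5: +8·2° lon, +5·1° lat → SW at lon 156°, lat -35°.
Subsquare s=18, s=18: +18·0.0833333° lon, +18·0.0416667° lat → SW at lon 157.5°, lat -34.25°.
Cell spans 0.0833333° lon × 0.0416667° lat. Centre is SW corner plus half of each.
latitude 34.2292° S, longitude 157.5417° E.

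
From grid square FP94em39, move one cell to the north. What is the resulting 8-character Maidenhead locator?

Latitude extended square 9; +1 → 10, wraps to 0, carry into subsquare.
Latitude subsquare m = 12; +1 → 13 = n.
The longitude characters are unchanged.

FP94en30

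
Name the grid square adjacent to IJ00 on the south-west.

HI99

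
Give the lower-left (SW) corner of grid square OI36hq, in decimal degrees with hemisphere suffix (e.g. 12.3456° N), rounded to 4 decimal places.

Field O=14, I=8: +14·20° lon, +8·10° lat → SW at lon 100°, lat -10°.
Square 3, 6: +3·2° lon, +6·1° lat → SW at lon 106°, lat -4°.
Subsquare h=7, q=16: +7·0.0833333° lon, +16·0.0416667° lat → SW at lon 106.583°, lat -3.33333°.
latitude 3.3333° S, longitude 106.5833° E.

3.3333° S, 106.5833° E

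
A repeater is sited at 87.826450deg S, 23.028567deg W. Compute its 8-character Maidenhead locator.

HA82le61

Shift to the Maidenhead origin (180°W, 90°S): lon 156.97143, lat 2.17355.
Field: lon ⌊156.97143/20⌋ = 7 → H; lat ⌊2.17355/10⌋ = 0 → A.
Square: lon ⌊16.97143/2⌋ = 8; lat ⌊2.17355/1⌋ = 2.
Subsquare: lon ⌊0.97143/0.0833333⌋ = 11 → l; lat ⌊0.17355/0.0416667⌋ = 4 → e.
Extended square: lon ⌊0.05477/0.00833333⌋ = 6; lat ⌊0.00688/0.00416667⌋ = 1.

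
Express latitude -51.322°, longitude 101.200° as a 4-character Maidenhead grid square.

Offset from 180°W / 90°S: lon 281.20°, lat 38.68°.
Field (20°×10°, letters A–R): lon ⌊281.20/20⌋ = 14 → O; lat ⌊38.68/10⌋ = 3 → D.
Square (2°×1°, digits 0–9): lon ⌊1.20/2⌋ = 0; lat ⌊8.68/1⌋ = 8.

OD08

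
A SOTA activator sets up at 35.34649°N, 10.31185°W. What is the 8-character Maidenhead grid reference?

Shift to the Maidenhead origin (180°W, 90°S): lon 169.68815, lat 125.34649.
Field: 169.68815/20 → 8 → I, 125.34649/10 → 12 → M; chars IM.
Square: 9.68815/2 → 4, 5.34649/1 → 5; chars 45.
Subsquare: 1.68815/0.0833333 → 20 → u, 0.34649/0.0416667 → 8 → i; chars ui.
Extended square: 0.02148/0.00833333 → 2, 0.01316/0.00416667 → 3; chars 23.

IM45ui23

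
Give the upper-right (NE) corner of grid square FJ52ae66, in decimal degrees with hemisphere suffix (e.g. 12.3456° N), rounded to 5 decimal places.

2.19583° N, 69.94167° W

Field F=5, J=9: +5·20° lon, +9·10° lat → SW at lon -80°, lat 0°.
Square 5, 2: +5·2° lon, +2·1° lat → SW at lon -70°, lat 2°.
Subsquare a=0, e=4: +0·0.0833333° lon, +4·0.0416667° lat → SW at lon -70°, lat 2.16667°.
Extended square 6, 6: +6·0.00833333° lon, +6·0.00416667° lat → SW at lon -69.95°, lat 2.19167°.
Cell spans 0.00833333° lon × 0.00416667° lat. NE corner is SW corner plus one full cell.
latitude 2.19583° N, longitude 69.94167° W.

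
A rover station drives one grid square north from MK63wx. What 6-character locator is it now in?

MK64wa

Latitude subsquare x = 23; +1 → 24, wraps to 0 = a, carry into square.
Latitude square 3; +1 → 4.
The longitude characters are unchanged.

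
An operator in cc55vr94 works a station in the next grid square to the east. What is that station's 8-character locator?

CC55wr04

Longitude extended square 9; +1 → 10, wraps to 0, carry into subsquare.
Longitude subsquare v = 21; +1 → 22 = w.
The latitude characters are unchanged.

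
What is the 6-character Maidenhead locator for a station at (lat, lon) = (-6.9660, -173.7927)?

Shift to the Maidenhead origin (180°W, 90°S): lon 6.2073, lat 83.0340.
Field: lon ⌊6.2073/20⌋ = 0 → A; lat ⌊83.0340/10⌋ = 8 → I.
Square: lon ⌊6.2073/2⌋ = 3; lat ⌊3.0340/1⌋ = 3.
Subsquare: lon ⌊0.2073/0.0833333⌋ = 2 → c; lat ⌊0.0340/0.0416667⌋ = 0 → a.

AI33ca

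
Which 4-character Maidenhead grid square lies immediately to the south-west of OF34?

Longitude square 3; −1 → 2.
Latitude square 4; −1 → 3.

OF23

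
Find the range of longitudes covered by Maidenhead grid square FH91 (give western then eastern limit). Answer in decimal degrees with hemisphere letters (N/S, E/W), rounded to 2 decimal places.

Field F=5, H=7: +5·20° lon, +7·10° lat → SW at lon -80°, lat -20°.
Square 9, 1: +9·2° lon, +1·1° lat → SW at lon -62°, lat -19°.
Cell spans 2° lon × 1° lat.
west 62.00° W, east 60.00° W.

62.00° W, 60.00° W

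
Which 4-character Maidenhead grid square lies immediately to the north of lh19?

LI10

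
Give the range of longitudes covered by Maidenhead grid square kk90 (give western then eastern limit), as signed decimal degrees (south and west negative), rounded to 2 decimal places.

38.00, 40.00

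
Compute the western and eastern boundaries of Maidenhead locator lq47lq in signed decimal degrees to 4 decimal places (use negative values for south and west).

Field L=11, Q=16: +11·20° lon, +16·10° lat → SW at lon 40°, lat 70°.
Square 4, 7: +4·2° lon, +7·1° lat → SW at lon 48°, lat 77°.
Subsquare l=11, q=16: +11·0.0833333° lon, +16·0.0416667° lat → SW at lon 48.9167°, lat 77.6667°.
Cell spans 0.0833333° lon × 0.0416667° lat.
west 48.9167, east 49.0000.

48.9167, 49.0000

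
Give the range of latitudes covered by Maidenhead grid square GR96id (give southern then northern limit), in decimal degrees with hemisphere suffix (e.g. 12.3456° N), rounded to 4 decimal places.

Field G=6, R=17: +6·20° lon, +17·10° lat → SW at lon -60°, lat 80°.
Square 9, 6: +9·2° lon, +6·1° lat → SW at lon -42°, lat 86°.
Subsquare i=8, d=3: +8·0.0833333° lon, +3·0.0416667° lat → SW at lon -41.3333°, lat 86.125°.
Cell spans 0.0833333° lon × 0.0416667° lat.
south 86.1250° N, north 86.1667° N.

86.1250° N, 86.1667° N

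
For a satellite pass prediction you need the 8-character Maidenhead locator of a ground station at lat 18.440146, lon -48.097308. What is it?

GK58wk85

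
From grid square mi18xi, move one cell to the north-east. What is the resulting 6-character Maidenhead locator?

MI28aj

Longitude subsquare x = 23; +1 → 24, wraps to 0 = a, carry into square.
Longitude square 1; +1 → 2.
Latitude subsquare i = 8; +1 → 9 = j.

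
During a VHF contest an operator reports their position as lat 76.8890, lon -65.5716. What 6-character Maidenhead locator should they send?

Offset from 180°W / 90°S: lon 114.4284°, lat 166.8890°.
Field: 114.4284/20 → 5 → F, 166.8890/10 → 16 → Q; chars FQ.
Square: 14.4284/2 → 7, 6.8890/1 → 6; chars 76.
Subsquare: 0.4284/0.0833333 → 5 → f, 0.8890/0.0416667 → 21 → v; chars fv.

FQ76fv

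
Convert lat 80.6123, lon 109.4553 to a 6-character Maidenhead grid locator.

OR40ro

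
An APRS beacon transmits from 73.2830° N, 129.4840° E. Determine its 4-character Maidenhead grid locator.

Shift to the Maidenhead origin (180°W, 90°S): lon 309.48, lat 163.28.
Field (20°×10°, letters A–R): 309.48/20 → 15 → P, 163.28/10 → 16 → Q; chars PQ.
Square (2°×1°, digits 0–9): 9.48/2 → 4, 3.28/1 → 3; chars 43.

PQ43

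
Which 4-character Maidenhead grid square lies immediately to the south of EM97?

Latitude square 7; −1 → 6.
The longitude characters are unchanged.

EM96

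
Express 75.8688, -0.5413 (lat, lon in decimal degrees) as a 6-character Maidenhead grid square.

Add 180° to longitude and 90° to latitude: 179.4587, 165.8688.
Field: lon ⌊179.4587/20⌋ = 8 → I; lat ⌊165.8688/10⌋ = 16 → Q.
Square: lon ⌊19.4587/2⌋ = 9; lat ⌊5.8688/1⌋ = 5.
Subsquare: lon ⌊1.4587/0.0833333⌋ = 17 → r; lat ⌊0.8688/0.0416667⌋ = 20 → u.

IQ95ru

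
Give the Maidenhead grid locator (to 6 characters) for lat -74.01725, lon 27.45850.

Add 180° to longitude and 90° to latitude: 207.4585, 15.9827.
Field: 207.4585/20 → 10 → K, 15.9827/10 → 1 → B; chars KB.
Square: 7.4585/2 → 3, 5.9827/1 → 5; chars 35.
Subsquare: 1.4585/0.0833333 → 17 → r, 0.9827/0.0416667 → 23 → x; chars rx.

KB35rx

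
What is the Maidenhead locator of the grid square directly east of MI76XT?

MI86at

Longitude subsquare x = 23; +1 → 24, wraps to 0 = a, carry into square.
Longitude square 7; +1 → 8.
The latitude characters are unchanged.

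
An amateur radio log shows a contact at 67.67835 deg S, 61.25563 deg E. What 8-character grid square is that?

Add 180° to longitude and 90° to latitude: 241.25563, 22.32165.
Field: lon ⌊241.25563/20⌋ = 12 → M; lat ⌊22.32165/10⌋ = 2 → C.
Square: lon ⌊1.25563/2⌋ = 0; lat ⌊2.32165/1⌋ = 2.
Subsquare: lon ⌊1.25563/0.0833333⌋ = 15 → p; lat ⌊0.32165/0.0416667⌋ = 7 → h.
Extended square: lon ⌊0.00563/0.00833333⌋ = 0; lat ⌊0.02998/0.00416667⌋ = 7.

MC02ph07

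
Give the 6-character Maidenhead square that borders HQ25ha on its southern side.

HQ24hx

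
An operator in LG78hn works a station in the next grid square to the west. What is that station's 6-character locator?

LG78gn

Longitude subsquare h = 7; −1 → 6 = g.
The latitude characters are unchanged.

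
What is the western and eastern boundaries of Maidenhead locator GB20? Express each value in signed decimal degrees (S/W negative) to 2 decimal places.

-56.00, -54.00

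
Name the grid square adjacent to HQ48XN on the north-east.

HQ58ao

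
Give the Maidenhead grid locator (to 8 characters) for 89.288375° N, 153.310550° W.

Offset from 180°W / 90°S: lon 26.68945°, lat 179.28838°.
Field: 26.68945/20 → 1 → B, 179.28838/10 → 17 → R; chars BR.
Square: 6.68945/2 → 3, 9.28838/1 → 9; chars 39.
Subsquare: 0.68945/0.0833333 → 8 → i, 0.28838/0.0416667 → 6 → g; chars ig.
Extended square: 0.02278/0.00833333 → 2, 0.03838/0.00416667 → 9; chars 29.

BR39ig29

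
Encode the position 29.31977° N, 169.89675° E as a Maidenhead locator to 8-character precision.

RL49wh76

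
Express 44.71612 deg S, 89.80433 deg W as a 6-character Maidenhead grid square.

EE55cg

Offset from 180°W / 90°S: lon 90.1957°, lat 45.2839°.
Field: lon ⌊90.1957/20⌋ = 4 → E; lat ⌊45.2839/10⌋ = 4 → E.
Square: lon ⌊10.1957/2⌋ = 5; lat ⌊5.2839/1⌋ = 5.
Subsquare: lon ⌊0.1957/0.0833333⌋ = 2 → c; lat ⌊0.2839/0.0416667⌋ = 6 → g.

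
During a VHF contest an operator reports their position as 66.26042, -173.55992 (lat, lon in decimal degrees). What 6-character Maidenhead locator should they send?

Offset from 180°W / 90°S: lon 6.4401°, lat 156.2604°.
Field: lon ⌊6.4401/20⌋ = 0 → A; lat ⌊156.2604/10⌋ = 15 → P.
Square: lon ⌊6.4401/2⌋ = 3; lat ⌊6.2604/1⌋ = 6.
Subsquare: lon ⌊0.4401/0.0833333⌋ = 5 → f; lat ⌊0.2604/0.0416667⌋ = 6 → g.

AP36fg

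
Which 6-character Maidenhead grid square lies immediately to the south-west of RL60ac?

Longitude subsquare a = 0; −1 → -1, wraps to 23 = x, carry into square.
Longitude square 6; −1 → 5.
Latitude subsquare c = 2; −1 → 1 = b.

RL50xb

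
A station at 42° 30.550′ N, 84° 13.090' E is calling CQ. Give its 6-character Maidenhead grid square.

Add 180° to longitude and 90° to latitude: 264.2182, 132.5092.
Field (20°×10°, letters A–R): 264.2182/20 → 13 → N, 132.5092/10 → 13 → N; chars NN.
Square (2°×1°, digits 0–9): 4.2182/2 → 2, 2.5092/1 → 2; chars 22.
Subsquare (5′×2.5′, letters a–x): 0.2182/0.0833333 → 2 → c, 0.5092/0.0416667 → 12 → m; chars cm.

NN22cm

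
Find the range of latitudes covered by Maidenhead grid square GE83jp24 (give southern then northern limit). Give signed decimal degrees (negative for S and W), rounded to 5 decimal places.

-46.35833, -46.35417

Field G=6, E=4: +6·20° lon, +4·10° lat → SW at lon -60°, lat -50°.
Square 8, 3: +8·2° lon, +3·1° lat → SW at lon -44°, lat -47°.
Subsquare j=9, p=15: +9·0.0833333° lon, +15·0.0416667° lat → SW at lon -43.25°, lat -46.375°.
Extended square 2, 4: +2·0.00833333° lon, +4·0.00416667° lat → SW at lon -43.2333°, lat -46.3583°.
Cell spans 0.00833333° lon × 0.00416667° lat.
south -46.35833, north -46.35417.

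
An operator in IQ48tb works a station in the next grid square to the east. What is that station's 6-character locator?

Longitude subsquare t = 19; +1 → 20 = u.
The latitude characters are unchanged.

IQ48ub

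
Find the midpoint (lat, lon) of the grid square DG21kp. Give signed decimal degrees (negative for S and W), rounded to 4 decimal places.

-28.3542, -115.1250

Field D=3, G=6: +3·20° lon, +6·10° lat → SW at lon -120°, lat -30°.
Square 2, 1: +2·2° lon, +1·1° lat → SW at lon -116°, lat -29°.
Subsquare k=10, p=15: +10·0.0833333° lon, +15·0.0416667° lat → SW at lon -115.167°, lat -28.375°.
Cell spans 0.0833333° lon × 0.0416667° lat. Centre is SW corner plus half of each.
latitude -28.3542, longitude -115.1250.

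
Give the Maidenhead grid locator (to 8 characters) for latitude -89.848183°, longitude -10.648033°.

IA40qd26

Add 180° to longitude and 90° to latitude: 169.35197, 0.15182.
Field: lon ⌊169.35197/20⌋ = 8 → I; lat ⌊0.15182/10⌋ = 0 → A.
Square: lon ⌊9.35197/2⌋ = 4; lat ⌊0.15182/1⌋ = 0.
Subsquare: lon ⌊1.35197/0.0833333⌋ = 16 → q; lat ⌊0.15182/0.0416667⌋ = 3 → d.
Extended square: lon ⌊0.01863/0.00833333⌋ = 2; lat ⌊0.02682/0.00416667⌋ = 6.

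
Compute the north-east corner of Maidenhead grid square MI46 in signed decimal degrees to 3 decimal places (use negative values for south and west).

Field M=12, I=8: +12·20° lon, +8·10° lat → SW at lon 60°, lat -10°.
Square 4, 6: +4·2° lon, +6·1° lat → SW at lon 68°, lat -4°.
Cell spans 2° lon × 1° lat. NE corner is SW corner plus one full cell.
latitude -3.000, longitude 70.000.

-3.000, 70.000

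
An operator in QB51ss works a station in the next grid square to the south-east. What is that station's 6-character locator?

QB51tr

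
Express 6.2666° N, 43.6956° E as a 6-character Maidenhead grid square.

Add 180° to longitude and 90° to latitude: 223.6956, 96.2666.
Field (20°×10°, letters A–R): 223.6956/20 → 11 → L, 96.2666/10 → 9 → J; chars LJ.
Square (2°×1°, digits 0–9): 3.6956/2 → 1, 6.2666/1 → 6; chars 16.
Subsquare (5′×2.5′, letters a–x): 1.6956/0.0833333 → 20 → u, 0.2666/0.0416667 → 6 → g; chars ug.

LJ16ug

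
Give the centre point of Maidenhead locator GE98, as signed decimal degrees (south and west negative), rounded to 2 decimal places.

-41.50, -41.00

Field G=6, E=4: +6·20° lon, +4·10° lat → SW at lon -60°, lat -50°.
Square 9, 8: +9·2° lon, +8·1° lat → SW at lon -42°, lat -42°.
Cell spans 2° lon × 1° lat. Centre is SW corner plus half of each.
latitude -41.50, longitude -41.00.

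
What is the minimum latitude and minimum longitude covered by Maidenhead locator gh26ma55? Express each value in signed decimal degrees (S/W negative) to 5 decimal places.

-13.97917, -54.95833

Field G=6, H=7: +6·20° lon, +7·10° lat → SW at lon -60°, lat -20°.
Square 2, 6: +2·2° lon, +6·1° lat → SW at lon -56°, lat -14°.
Subsquare m=12, a=0: +12·0.0833333° lon, +0·0.0416667° lat → SW at lon -55°, lat -14°.
Extended square 5, 5: +5·0.00833333° lon, +5·0.00416667° lat → SW at lon -54.9583°, lat -13.9792°.
latitude -13.97917, longitude -54.95833.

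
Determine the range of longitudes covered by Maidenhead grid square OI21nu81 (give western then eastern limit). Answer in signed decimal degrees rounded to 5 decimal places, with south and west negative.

Field O=14, I=8: +14·20° lon, +8·10° lat → SW at lon 100°, lat -10°.
Square 2, 1: +2·2° lon, +1·1° lat → SW at lon 104°, lat -9°.
Subsquare n=13, u=20: +13·0.0833333° lon, +20·0.0416667° lat → SW at lon 105.083°, lat -8.16667°.
Extended square 8, 1: +8·0.00833333° lon, +1·0.00416667° lat → SW at lon 105.15°, lat -8.1625°.
Cell spans 0.00833333° lon × 0.00416667° lat.
west 105.15000, east 105.15833.

105.15000, 105.15833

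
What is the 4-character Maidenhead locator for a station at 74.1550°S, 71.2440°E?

MB55

Shift to the Maidenhead origin (180°W, 90°S): lon 251.24, lat 15.84.
Field: lon ⌊251.24/20⌋ = 12 → M; lat ⌊15.84/10⌋ = 1 → B.
Square: lon ⌊11.24/2⌋ = 5; lat ⌊5.84/1⌋ = 5.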